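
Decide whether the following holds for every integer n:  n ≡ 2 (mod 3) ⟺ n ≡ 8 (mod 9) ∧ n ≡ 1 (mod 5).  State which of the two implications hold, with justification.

Only the reverse direction holds.

(←) If n ≡ 8 (mod 9) and n ≡ 1 (mod 5), then by the Chinese remainder theorem n ≡ 26 (mod 45). Since 26 ≡ 2 (mod 3) and 3 ∣ 45, we get n ≡ 2 (mod 3).

(→) This fails: n = 32 gives 32 ≡ 2 (mod 3) but 32 ≡ 5 (mod 9), so the conjunction on the right does not hold.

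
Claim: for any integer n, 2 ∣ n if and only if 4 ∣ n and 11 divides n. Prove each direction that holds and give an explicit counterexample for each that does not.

Converse. Suppose 4 ∣ n and 11 ∣ n. Any common multiple of 4 and 11 is a multiple of their lcm; here gcd(4, 11) = 1, so lcm(4, 11) = 4·11 = 44, so 44 ∣ n. Since 2 ∣ 44, it follows that 2 ∣ n.

Forward direction. This fails: take n = 2. Certainly 2 ∣ 2, but 4 ∤ 2.

The forward direction fails; the converse holds.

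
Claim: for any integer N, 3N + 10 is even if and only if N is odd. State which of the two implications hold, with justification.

(→) This fails: N = 6 gives 3N + 10 = 28, which is even, but 6 is even, not odd.

(←) This also fails: N = 5 is odd, but 3N + 10 = 25 is odd, not even.

Neither direction holds.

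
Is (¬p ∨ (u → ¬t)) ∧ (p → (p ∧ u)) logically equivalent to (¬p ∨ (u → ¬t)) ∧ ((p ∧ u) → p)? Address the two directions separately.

The forward direction holds; the converse fails.

(⟸) This fails. Under t = F, p = T, u = F, the left side is false but the right side is true.

(⟹) Assume the antecedent. If t is true, the antecedent forces (t = T, p = F, u = F) or (t = T, p = F, u = T), and the consequent holds there. If t is false, the consequent reduces to true regardless of the other variables. Either way the consequent holds.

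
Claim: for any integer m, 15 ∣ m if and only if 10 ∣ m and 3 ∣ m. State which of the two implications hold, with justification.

Not equivalent: only (⇐) holds.

(→) This fails: take m = 15. Certainly 15 ∣ 15, but 10 ∤ 15.

(←) Suppose 10 ∣ m and 3 ∣ m. Any common multiple of 10 and 3 is a multiple of their lcm; here gcd(10, 3) = 1, so lcm(10, 3) = 10·3 = 30, so 30 ∣ m. Since 15 ∣ 30, it follows that 15 ∣ m.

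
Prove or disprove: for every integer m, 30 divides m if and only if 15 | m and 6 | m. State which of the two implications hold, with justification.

Equivalent; both directions hold.

[⇒] If 30 ∣ m, write m = 30q. Since 30 = 2·15, m = 15·(2q), so 15 ∣ m; and since 30 = 5·6, m = 6·(5q), so 6 ∣ m.

[⇐] Suppose 15 ∣ m and 6 ∣ m. Any common multiple of 15 and 6 is a multiple of their lcm; here lcm(15, 6) = 15·6/gcd(15, 6) = 90/3 = 30, so 30 ∣ m.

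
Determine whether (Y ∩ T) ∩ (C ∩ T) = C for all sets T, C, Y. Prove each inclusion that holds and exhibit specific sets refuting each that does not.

Forward inclusion. Let x ∈ (Y ∩ T) ∩ (C ∩ T). Then x ∈ T ∩ C ∩ Y, from which x ∈ C.

Reverse inclusion. This inclusion fails. Take T = ∅, C = {1}, Y = ∅; then 1 ∈ C but 1 ∉ (Y ∩ T) ∩ (C ∩ T).

(⊆) holds; (⊇) fails.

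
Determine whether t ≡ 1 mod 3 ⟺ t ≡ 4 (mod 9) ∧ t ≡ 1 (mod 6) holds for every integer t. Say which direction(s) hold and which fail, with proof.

(⇒) fails; (⇐) holds.

Converse. If t ≡ 4 (mod 9) and t ≡ 1 (mod 6), then by the Chinese remainder theorem t ≡ 13 (mod 18). Since 13 ≡ 1 (mod 3) and 3 ∣ 18, we get t ≡ 1 (mod 3).

Forward direction. This fails: t = 1 gives 1 ≡ 1 (mod 3) but 1 ≡ 1 (mod 9), so the conjunction on the right does not hold.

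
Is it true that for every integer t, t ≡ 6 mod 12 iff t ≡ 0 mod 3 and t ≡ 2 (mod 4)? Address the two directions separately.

[⇒] Suppose t ≡ 6 (mod 12); write t = 12j + 6. Since 3 ∣ 12, reducing mod 3 gives t ≡ 6 ≡ 0 (mod 3); since 4 ∣ 12, reducing mod 4 gives t ≡ 6 ≡ 2 (mod 4).

[⇐] Conversely, if t ≡ 0 (mod 3) and t ≡ 2 (mod 4), then by the Chinese remainder theorem t ≡ 6 (mod 12). This is exactly t ≡ 6 (mod 12).

Both implications hold.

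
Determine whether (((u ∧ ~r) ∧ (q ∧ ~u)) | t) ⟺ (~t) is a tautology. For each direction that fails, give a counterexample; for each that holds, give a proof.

(⇒) fails and (⇐) fails.

[⇒] This fails. Under t = T, r = F, q = F, u = F, the left side is true but the right side is false.

[⇐] This fails. Under t = F, r = F, q = F, u = F, the left side is false but the right side is true.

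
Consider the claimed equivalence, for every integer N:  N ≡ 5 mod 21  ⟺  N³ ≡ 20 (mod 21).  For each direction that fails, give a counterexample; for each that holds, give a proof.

(⟹) Suppose N ≡ 5 mod 21. Write N = 21j + 5. Then (21j + 5)³ = 9261j³ + 6615j² + 1575j + 125 = 21(441j³ + 315j² + 75j + 5) + 20, so N³ ≡ 20 (mod 21).

(⟸) This fails: take N = 17. Then 17³ = 4913 ≡ 20 (mod 21), yet 17 ≡ 17 (mod 21), not 5.

Only the forward implication holds.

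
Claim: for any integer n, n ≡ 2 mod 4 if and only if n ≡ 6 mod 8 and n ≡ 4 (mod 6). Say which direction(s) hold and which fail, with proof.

Only the converse holds.

Forward direction. This fails: n = 2 gives 2 ≡ 2 (mod 4) but 2 ≡ 2 (mod 8), so the conjunction on the right does not hold.

Converse. If n ≡ 6 (mod 8) and n ≡ 4 (mod 6), then by the Chinese remainder theorem n ≡ 22 (mod 24). Since 22 ≡ 2 (mod 4) and 4 ∣ 24, we get n ≡ 2 (mod 4).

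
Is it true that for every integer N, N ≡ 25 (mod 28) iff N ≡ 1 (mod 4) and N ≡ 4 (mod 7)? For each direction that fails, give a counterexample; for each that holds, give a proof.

Forward direction. Suppose N ≡ 25 (mod 28); write N = 28j + 25. Since 4 ∣ 28, reducing mod 4 gives N ≡ 25 ≡ 1 (mod 4); since 7 ∣ 28, reducing mod 7 gives N ≡ 25 ≡ 4 (mod 7).

Converse. If N ≡ 1 (mod 4) and N ≡ 4 (mod 7), then by the Chinese remainder theorem N ≡ 25 (mod 28). This is exactly N ≡ 25 (mod 28).

Both directions hold.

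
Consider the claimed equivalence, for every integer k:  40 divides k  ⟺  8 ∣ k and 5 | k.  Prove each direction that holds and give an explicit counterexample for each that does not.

Both directions hold; the statement is true.

Forward direction. If 40 ∣ k, write k = 40q. Since 40 = 5·8, k = 8·(5q), so 8 ∣ k; and since 40 = 8·5, k = 5·(8q), so 5 ∣ k.

Converse. Suppose 8 ∣ k and 5 ∣ k. Any common multiple of 8 and 5 is a multiple of their lcm; here gcd(8, 5) = 1, so lcm(8, 5) = 8·5 = 40, so 40 ∣ k.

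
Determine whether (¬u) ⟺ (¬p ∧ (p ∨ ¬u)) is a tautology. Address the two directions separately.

The forward direction fails; the converse holds.

Forward direction. This fails. Under u = F, p = T, the left side is true but the right side is false.

Converse. Assume the antecedent. If u is true, the antecedent cannot hold. If u is false, ¬u reduces to true regardless of the other variables. Either way ¬u holds.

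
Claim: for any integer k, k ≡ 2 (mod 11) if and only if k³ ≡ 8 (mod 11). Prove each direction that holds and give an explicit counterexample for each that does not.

(⟹) Suppose k ≡ 2 (mod 11). Write k = 11j + 2. Then (11j + 2)³ = 1331j³ + 726j² + 132j + 8 = 11(121j³ + 66j² + 12j) + 8, so k³ ≡ 8 (mod 11).

(⟸) For the converse, argue contrapositively. If k ≢ 2 (mod 11), then k is congruent to one of 0, 1, 3, 4, 5, 6, 7, 8, 9, 10 modulo 11, and these give k³ ≡ 0, 1, 5, 9, 4, 7, 2, 6, 3, 10 respectively — never 8.

Both directions hold.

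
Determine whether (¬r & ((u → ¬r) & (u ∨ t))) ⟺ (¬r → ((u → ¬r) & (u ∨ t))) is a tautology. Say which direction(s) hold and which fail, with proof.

Only the forward implication holds.

(⇒) Assume the antecedent. If t is true, ¬r → ((u → ¬r) & (u ∨ t)) reduces to true regardless of the other variables. If t is false, the antecedent forces (t = F, u = T, r = F), and ¬r → ((u → ¬r) & (u ∨ t)) holds there. Either way ¬r → ((u → ¬r) & (u ∨ t)) holds.

(⇐) This fails. Under t = F, u = F, r = T, the left side is false but the right side is true.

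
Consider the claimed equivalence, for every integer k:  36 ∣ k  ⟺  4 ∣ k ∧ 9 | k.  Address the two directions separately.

Both directions hold.

(→) If 36 ∣ k, write k = 36q. Since 36 = 9·4, k = 4·(9q), so 4 ∣ k; and since 36 = 4·9, k = 9·(4q), so 9 ∣ k.

(←) Suppose 4 ∣ k and 9 ∣ k. Any common multiple of 4 and 9 is a multiple of their lcm; here gcd(4, 9) = 1, so lcm(4, 9) = 4·9 = 36, so 36 ∣ k.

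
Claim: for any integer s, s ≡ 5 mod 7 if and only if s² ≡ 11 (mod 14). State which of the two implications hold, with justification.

[⇒] This fails: take s = 12. Then 12 ≡ 5 (mod 7), but 12² = 144 ≡ 4 (mod 14), not 11.

[⇐] This fails: take s = 9. Then 9² = 81 ≡ 11 (mod 14), yet 9 ≡ 2 (mod 7), not 5.

Neither implication holds.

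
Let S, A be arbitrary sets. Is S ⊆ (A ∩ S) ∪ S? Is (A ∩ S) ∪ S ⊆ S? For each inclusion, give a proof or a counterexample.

Both inclusions hold; the sets are equal.

(⟹) Let x ∈ S. Then either x ∈ S and x ∉ A; or x ∈ S ∩ A. In each case x ∈ (A ∩ S) ∪ S, so S ⊆ (A ∩ S) ∪ S.

(⟸) Let x ∈ (A ∩ S) ∪ S. Then either x ∈ S and x ∉ A; or x ∈ S ∩ A. In each case x ∈ S, so (A ∩ S) ∪ S ⊆ S.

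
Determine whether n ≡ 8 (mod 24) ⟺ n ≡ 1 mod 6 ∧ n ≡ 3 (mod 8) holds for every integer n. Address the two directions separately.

Neither direction holds.

(⟹) This fails: n = 8 gives 8 ≡ 8 (mod 24) but 8 ≡ 2 (mod 6), so the conjunction on the right does not hold.

(⟸) This fails: n = 19 satisfies both congruences on the right (19 ≡ 1 mod 6 and 19 ≡ 3 mod 8) yet 19 ≡ 19 (mod 24), not 8.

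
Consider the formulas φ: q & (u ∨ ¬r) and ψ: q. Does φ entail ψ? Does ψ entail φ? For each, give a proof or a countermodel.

(←) This fails. Under q = T, u = F, r = T, the left side is false but the right side is true.

(→) Assume the antecedent. If q is true, q reduces to true regardless of the other variables. If q is false, the antecedent cannot hold. Either way q holds.

Only the forward direction holds.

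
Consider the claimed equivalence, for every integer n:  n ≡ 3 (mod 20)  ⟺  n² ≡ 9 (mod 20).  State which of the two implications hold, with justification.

(←) This fails: take n = 7. Then 7² = 49 ≡ 9 (mod 20), yet 7 ≡ 7 (mod 20), not 3.

(→) Suppose n ≡ 3 (mod 20). Write n = 20j + 3. Then (20j + 3)² = 400j² + 120j + 9 = 20(20j² + 6j) + 9, so n² ≡ 9 (mod 20).

(⇒) holds; (⇐) fails.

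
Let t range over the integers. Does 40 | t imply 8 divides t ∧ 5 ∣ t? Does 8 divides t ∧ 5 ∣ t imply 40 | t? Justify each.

(⇒) If 40 ∣ t, write t = 40q. Since 40 = 5·8, t = 8·(5q), so 8 ∣ t; and since 40 = 8·5, t = 5·(8q), so 5 ∣ t.

(⇐) Suppose 8 ∣ t and 5 ∣ t. Any common multiple of 8 and 5 is a multiple of their lcm; here gcd(8, 5) = 1, so lcm(8, 5) = 8·5 = 40, so 40 ∣ t.

Both directions hold.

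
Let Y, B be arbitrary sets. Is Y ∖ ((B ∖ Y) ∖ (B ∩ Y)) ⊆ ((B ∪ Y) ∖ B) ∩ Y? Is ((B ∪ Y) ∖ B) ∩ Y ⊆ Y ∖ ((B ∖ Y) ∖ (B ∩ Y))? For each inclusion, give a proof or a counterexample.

(⟹) This inclusion fails. Take Y = {1}, B = {1}; then 1 ∈ Y ∖ ((B ∖ Y) ∖ (B ∩ Y)) but 1 ∉ ((B ∪ Y) ∖ B) ∩ Y.

(⟸) Let x ∈ ((B ∪ Y) ∖ B) ∩ Y. Then x ∈ Y and x ∉ B, from which x ∈ Y ∖ ((B ∖ Y) ∖ (B ∩ Y)).

The sets are not equal: only the reverse inclusion holds.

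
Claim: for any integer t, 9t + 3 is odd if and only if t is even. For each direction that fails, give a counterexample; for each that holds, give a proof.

The biconditional holds.

(←) Suppose t is even; write t = 2j. Then 9t + 3 = 9·(2j) + 3 = 2·9j + 3, which is odd.

(→) Suppose 9t + 3 is odd. Since 9 is odd, 9t and t have the same parity, so 9t + 3 ≡ t + 3 (mod 2). As 3 is odd, 9t + 3 is odd exactly when t is even. Thus t is even.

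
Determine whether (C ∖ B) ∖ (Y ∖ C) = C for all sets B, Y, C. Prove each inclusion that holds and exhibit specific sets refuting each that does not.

Only the forward inclusion holds.

(⊆) Let x ∈ (C ∖ B) ∖ (Y ∖ C). Then either x ∈ C and x ∉ B, Y; or x ∈ Y ∩ C and x ∉ B. In each case x ∈ C, so (C ∖ B) ∖ (Y ∖ C) ⊆ C.

(⊇) This inclusion fails. Take B = {1}, Y = ∅, C = {1}; then 1 ∈ C but 1 ∉ (C ∖ B) ∖ (Y ∖ C).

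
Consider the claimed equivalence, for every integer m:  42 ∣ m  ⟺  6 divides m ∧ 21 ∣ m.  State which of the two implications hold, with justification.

Equivalent; both directions hold.

[⇒] If 42 ∣ m, write m = 42q. Since 42 = 7·6, m = 6·(7q), so 6 ∣ m; and since 42 = 2·21, m = 21·(2q), so 21 ∣ m.

[⇐] Suppose 6 ∣ m and 21 ∣ m. Any common multiple of 6 and 21 is a multiple of their lcm; here lcm(6, 21) = 6·21/gcd(6, 21) = 126/3 = 42, so 42 ∣ m.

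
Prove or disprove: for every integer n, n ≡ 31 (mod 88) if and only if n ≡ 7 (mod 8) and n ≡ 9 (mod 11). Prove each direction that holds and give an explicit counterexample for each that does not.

Both directions hold.

(⇒) Suppose n ≡ 31 (mod 88); write n = 88j + 31. Since 8 ∣ 88, reducing mod 8 gives n ≡ 31 ≡ 7 (mod 8); since 11 ∣ 88, reducing mod 11 gives n ≡ 31 ≡ 9 (mod 11).

(⇐) Conversely, if n ≡ 7 (mod 8) and n ≡ 9 (mod 11), then by the Chinese remainder theorem n ≡ 31 (mod 88). This is exactly n ≡ 31 (mod 88).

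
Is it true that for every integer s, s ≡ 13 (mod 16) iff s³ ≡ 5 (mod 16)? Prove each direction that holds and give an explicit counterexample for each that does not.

Both directions hold; the statement is true.

(⇒) Suppose s ≡ 13 (mod 16). Write s = 16j + 13. Then (16j + 13)³ = 4096j³ + 9984j² + 8112j + 2197 = 16(256j³ + 624j² + 507j + 137) + 5, so s³ ≡ 5 (mod 16).

(⇐) Conversely, suppose s³ ≡ 5 (mod 16). The only residue r in {0, …, 15} with r³ ≡ 5 (mod 16) is r = 13, so s ≡ 13 (mod 16).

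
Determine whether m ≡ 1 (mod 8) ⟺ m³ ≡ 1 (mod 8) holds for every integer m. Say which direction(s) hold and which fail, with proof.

The biconditional holds.

Converse. For the converse, argue contrapositively. If m ≢ 1 (mod 8), then m is congruent to one of 0, 2, 3, 4, 5, 6, 7 modulo 8, and these give m³ ≡ 0, 0, 3, 0, 5, 0, 7 respectively — never 1.

Forward direction. Suppose m ≡ 1 (mod 8). Write m = 8j + 1. Then (8j + 1)³ = 512j³ + 192j² + 24j + 1 = 8(64j³ + 24j² + 3j) + 1, so m³ ≡ 1 (mod 8).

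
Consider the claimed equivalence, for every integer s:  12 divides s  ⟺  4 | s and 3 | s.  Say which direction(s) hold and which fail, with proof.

[⇐] Suppose 4 ∣ s and 3 ∣ s. Any common multiple of 4 and 3 is a multiple of their lcm; here gcd(4, 3) = 1, so lcm(4, 3) = 4·3 = 12, so 12 ∣ s.

[⇒] If 12 ∣ s, write s = 12q. Since 12 = 3·4, s = 4·(3q), so 4 ∣ s; and since 12 = 4·3, s = 3·(4q), so 3 ∣ s.

Both directions hold.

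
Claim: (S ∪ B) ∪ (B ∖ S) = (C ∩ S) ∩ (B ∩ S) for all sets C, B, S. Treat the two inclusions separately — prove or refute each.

(⊆) fails; (⊇) holds.

(⊇) Let x ∈ (C ∩ S) ∩ (B ∩ S). Then x ∈ C ∩ B ∩ S, from which x ∈ (S ∪ B) ∪ (B ∖ S).

(⊆) This inclusion fails. Take C = ∅, B = {1}, S = ∅; then 1 ∈ (S ∪ B) ∪ (B ∖ S) but 1 ∉ (C ∩ S) ∩ (B ∩ S).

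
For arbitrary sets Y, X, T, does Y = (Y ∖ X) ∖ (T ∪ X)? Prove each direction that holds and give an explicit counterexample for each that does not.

Forward inclusion. This inclusion fails. Take Y = {1}, X = {1}, T = ∅; then 1 ∈ Y but 1 ∉ (Y ∖ X) ∖ (T ∪ X).

Reverse inclusion. Let x ∈ (Y ∖ X) ∖ (T ∪ X). Then x ∈ Y and x ∉ X, T, from which x ∈ Y.

The sets are not equal: only the reverse inclusion holds.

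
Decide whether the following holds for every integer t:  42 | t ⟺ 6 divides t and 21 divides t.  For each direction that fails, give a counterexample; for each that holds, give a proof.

Equivalent; both directions hold.

(⇐) Suppose 6 ∣ t and 21 ∣ t. Any common multiple of 6 and 21 is a multiple of their lcm; here lcm(6, 21) = 6·21/gcd(6, 21) = 126/3 = 42, so 42 ∣ t.

(⇒) If 42 ∣ t, write t = 42q. Since 42 = 7·6, t = 6·(7q), so 6 ∣ t; and since 42 = 2·21, t = 21·(2q), so 21 ∣ t.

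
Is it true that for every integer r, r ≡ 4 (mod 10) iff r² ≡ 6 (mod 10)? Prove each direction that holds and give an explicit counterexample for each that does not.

(→) Suppose r ≡ 4 (mod 10). Write r = 10j + 4. Then (10j + 4)² = 100j² + 80j + 16 = 10(10j² + 8j + 1) + 6, so r² ≡ 6 (mod 10).

(←) This fails: take r = 6. Then 6² = 36 ≡ 6 (mod 10), yet 6 ≡ 6 (mod 10), not 4.

(⇒) holds; (⇐) fails.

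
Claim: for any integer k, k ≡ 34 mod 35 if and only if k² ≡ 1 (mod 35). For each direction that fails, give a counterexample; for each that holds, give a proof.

Only the forward implication holds.

(⇐) This fails: take k = 1. Then 1² = 1 ≡ 1 (mod 35), yet 1 ≡ 1 (mod 35), not 34.

(⇒) Suppose k ≡ 34 mod 35. Write k = 35j + 34. Then (35j + 34)² = 1225j² + 2380j + 1156 = 35(35j² + 68j + 33) + 1, so k² ≡ 1 (mod 35).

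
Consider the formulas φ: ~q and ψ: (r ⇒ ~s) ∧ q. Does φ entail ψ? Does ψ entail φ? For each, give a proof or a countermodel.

(⇒) This fails. Under s = F, r = F, q = F, the left side is true but the right side is false.

(⇐) This fails. Under s = F, r = F, q = T, the left side is false but the right side is true.

(⇒) fails and (⇐) fails.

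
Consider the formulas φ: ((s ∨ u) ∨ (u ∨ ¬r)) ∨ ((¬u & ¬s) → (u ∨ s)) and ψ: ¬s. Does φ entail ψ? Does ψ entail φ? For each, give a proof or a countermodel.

(⇒) This fails. Under u = F, s = T, r = F, the left side is true but the right side is false.

(⇐) This fails. Under u = F, s = F, r = T, the left side is false but the right side is true.

Neither direction holds.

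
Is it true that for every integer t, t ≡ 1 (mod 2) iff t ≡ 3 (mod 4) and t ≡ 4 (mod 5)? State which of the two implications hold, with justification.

(←) If t ≡ 3 (mod 4) and t ≡ 4 (mod 5), then by the Chinese remainder theorem t ≡ 19 (mod 20). Since 19 ≡ 1 (mod 2) and 2 ∣ 20, we get t ≡ 1 (mod 2).

(→) This fails: t = 1 gives 1 ≡ 1 (mod 2) but 1 ≡ 1 (mod 4), so the conjunction on the right does not hold.

The forward direction fails; the converse holds.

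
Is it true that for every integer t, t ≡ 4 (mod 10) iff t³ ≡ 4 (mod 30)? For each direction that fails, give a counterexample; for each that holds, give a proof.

(⇒) This fails: take t = 14. Then 14 ≡ 4 (mod 10), but 14³ = 2744 ≡ 14 (mod 30), not 4.

(⇐) Conversely, the residues r modulo 30 with r³ ≡ 4 (mod 30) are exactly {4}, and each is ≡ 4 (mod 10).

Only the converse holds.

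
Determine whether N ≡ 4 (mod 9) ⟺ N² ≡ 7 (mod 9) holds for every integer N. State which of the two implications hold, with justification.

Forward direction. Suppose N ≡ 4 (mod 9). Write N = 9j + 4. Then (9j + 4)² = 81j² + 72j + 16 = 9(9j² + 8j + 1) + 7, so N² ≡ 7 (mod 9).

Converse. This fails: take N = 5. Then 5² = 25 ≡ 7 (mod 9), yet 5 ≡ 5 (mod 9), not 4.

The forward direction holds; the converse fails.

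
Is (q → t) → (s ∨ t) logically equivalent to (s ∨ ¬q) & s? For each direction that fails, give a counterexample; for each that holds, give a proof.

(⇒) fails; (⇐) holds.

[⇒] This fails. Under t = T, q = F, s = F, the left side is true but the right side is false.

[⇐] Assume the antecedent. If t is true, (q → t) → (s ∨ t) reduces to true regardless of the other variables. If t is false, the antecedent forces (t = F, q = F, s = T) or (t = F, q = T, s = T), and (q → t) → (s ∨ t) holds there. Either way (q → t) → (s ∨ t) holds.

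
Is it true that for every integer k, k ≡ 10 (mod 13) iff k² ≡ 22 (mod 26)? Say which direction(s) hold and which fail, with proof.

(⇒) fails and (⇐) fails.

[⇒] This fails: take k = 23. Then 23 ≡ 10 (mod 13), but 23² = 529 ≡ 9 (mod 26), not 22.

[⇐] This fails: take k = 16. Then 16² = 256 ≡ 22 (mod 26), yet 16 ≡ 3 (mod 13), not 10.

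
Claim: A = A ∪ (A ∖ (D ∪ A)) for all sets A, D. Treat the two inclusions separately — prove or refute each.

(⟹) Let x ∈ A. Then either x ∈ A and x ∉ D; or x ∈ A ∩ D. In each case x ∈ A ∪ (A ∖ (D ∪ A)), so A ⊆ A ∪ (A ∖ (D ∪ A)).

(⟸) Let x ∈ A ∪ (A ∖ (D ∪ A)). Then either x ∈ A and x ∉ D; or x ∈ A ∩ D. In each case x ∈ A, so A ∪ (A ∖ (D ∪ A)) ⊆ A.

The two sets are equal.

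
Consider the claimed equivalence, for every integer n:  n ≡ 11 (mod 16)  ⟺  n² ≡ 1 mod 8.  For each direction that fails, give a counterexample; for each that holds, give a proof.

(⇒) holds; (⇐) fails.

[⇒] Suppose n ≡ 11 (mod 16). Then n² ≡ 11² = 121 (mod 16), and since 8 ∣ 16, also n² ≡ 1 (mod 8).

[⇐] This fails: take n = 1. Then 1² = 1 ≡ 1 (mod 8), yet 1 ≡ 1 (mod 16), not 11.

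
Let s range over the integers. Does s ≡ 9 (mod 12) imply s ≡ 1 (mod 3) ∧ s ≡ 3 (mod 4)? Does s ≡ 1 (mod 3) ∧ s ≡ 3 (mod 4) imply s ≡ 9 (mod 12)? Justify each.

Neither implication holds.

(⇒) This fails: s = 9 gives 9 ≡ 9 (mod 12) but 9 ≡ 0 (mod 3), so the conjunction on the right does not hold.

(⇐) This fails: s = 7 satisfies both congruences on the right (7 ≡ 1 mod 3 and 7 ≡ 3 mod 4) yet 7 ≡ 7 (mod 12), not 9.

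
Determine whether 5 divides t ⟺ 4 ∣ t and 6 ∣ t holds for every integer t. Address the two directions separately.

(⇒) fails and (⇐) fails.

(⇒) This fails: take t = 5. Certainly 5 ∣ 5, but 4 ∤ 5.

(⇐) This fails: take t = 12. Both 4 ∣ 12 and 6 ∣ 12, yet 12 is not a multiple of 5 (since 12 = 2·5 + 2), so 5 ∤ 12.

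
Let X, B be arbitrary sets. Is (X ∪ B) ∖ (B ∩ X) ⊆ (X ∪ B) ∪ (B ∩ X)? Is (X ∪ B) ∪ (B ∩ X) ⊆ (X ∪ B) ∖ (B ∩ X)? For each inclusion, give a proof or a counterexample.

(⟹) Let x ∈ (X ∪ B) ∖ (B ∩ X). Then either x ∈ X and x ∉ B; or x ∈ B and x ∉ X. In each case x ∈ (X ∪ B) ∪ (B ∩ X), so (X ∪ B) ∖ (B ∩ X) ⊆ (X ∪ B) ∪ (B ∩ X).

(⟸) This inclusion fails. Take X = {1}, B = {1}; then 1 ∈ (X ∪ B) ∪ (B ∩ X) but 1 ∉ (X ∪ B) ∖ (B ∩ X).

Only the forward inclusion holds.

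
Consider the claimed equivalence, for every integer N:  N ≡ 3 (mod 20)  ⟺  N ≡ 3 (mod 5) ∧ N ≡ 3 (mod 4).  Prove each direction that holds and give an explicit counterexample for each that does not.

The biconditional holds.

(⇒) Suppose N ≡ 3 (mod 20); write N = 20j + 3. Since 5 ∣ 20, reducing mod 5 gives N ≡ 3 (mod 5); since 4 ∣ 20, reducing mod 4 gives N ≡ 3 (mod 4).

(⇐) Conversely, if N ≡ 3 (mod 5) and N ≡ 3 (mod 4), then by the Chinese remainder theorem N ≡ 3 (mod 20). This is exactly N ≡ 3 (mod 20).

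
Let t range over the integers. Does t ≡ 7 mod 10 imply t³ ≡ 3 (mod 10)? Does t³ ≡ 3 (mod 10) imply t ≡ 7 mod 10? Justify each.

[⇐] Suppose t³ ≡ 3 (mod 10). The only residue r in {0, …, 9} with r³ ≡ 3 (mod 10) is r = 7, so t ≡ 7 (mod 10).

[⇒] Suppose t ≡ 7 mod 10. Write t = 10j + 7. Then (10j + 7)³ = 1000j³ + 2100j² + 1470j + 343 = 10(100j³ + 210j² + 147j + 34) + 3, so t³ ≡ 3 (mod 10).

Both implications hold.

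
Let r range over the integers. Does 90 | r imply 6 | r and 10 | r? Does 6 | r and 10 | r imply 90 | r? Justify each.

(⇐) This fails: take r = 30. Both 6 ∣ 30 and 10 ∣ 30, yet 30 is not a multiple of 90 (since 30 = 0·90 + 30), so 90 ∤ 30.

(⇒) If 90 ∣ r, write r = 90q. Since 90 = 15·6, r = 6·(15q), so 6 ∣ r; and since 90 = 9·10, r = 10·(9q), so 10 ∣ r.

The forward direction holds; the converse fails.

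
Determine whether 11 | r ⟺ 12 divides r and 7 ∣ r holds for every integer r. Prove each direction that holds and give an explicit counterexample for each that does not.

Neither implication holds.

Forward direction. This fails: take r = 11. Certainly 11 ∣ 11, but 12 ∤ 11.

Converse. This fails: take r = 84. Both 12 ∣ 84 and 7 ∣ 84, yet 84 is not a multiple of 11 (since 84 = 7·11 + 7), so 11 ∤ 84.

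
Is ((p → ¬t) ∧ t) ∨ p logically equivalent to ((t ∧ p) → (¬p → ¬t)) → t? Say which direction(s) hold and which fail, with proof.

(⇒) This fails. Under p = T, t = F, the left side is true but the right side is false.

(⇐) Assume the antecedent. If p is true, ((p → ¬t) ∧ t) ∨ p reduces to true regardless of the other variables. If p is false, the antecedent forces (p = F, t = T), and ((p → ¬t) ∧ t) ∨ p holds there. Either way ((p → ¬t) ∧ t) ∨ p holds.

(⇒) fails; (⇐) holds.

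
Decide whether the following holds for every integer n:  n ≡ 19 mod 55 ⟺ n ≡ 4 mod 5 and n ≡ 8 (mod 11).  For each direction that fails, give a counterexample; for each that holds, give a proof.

Both implications hold.

[⇒] Suppose n ≡ 19 (mod 55); write n = 55j + 19. Since 5 ∣ 55, reducing mod 5 gives n ≡ 19 ≡ 4 (mod 5); since 11 ∣ 55, reducing mod 11 gives n ≡ 19 ≡ 8 (mod 11).

[⇐] Conversely, if n ≡ 4 (mod 5) and n ≡ 8 (mod 11), then by the Chinese remainder theorem n ≡ 19 (mod 55). This is exactly n ≡ 19 (mod 55).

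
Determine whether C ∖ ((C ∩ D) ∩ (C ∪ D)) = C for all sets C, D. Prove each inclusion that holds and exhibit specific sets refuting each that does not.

Reverse inclusion. This inclusion fails. Take C = {1}, D = {1}; then 1 ∈ C but 1 ∉ C ∖ ((C ∩ D) ∩ (C ∪ D)).

Forward inclusion. Let x ∈ C ∖ ((C ∩ D) ∩ (C ∪ D)). Then x ∈ C and x ∉ D, from which x ∈ C.

Only the forward inclusion holds.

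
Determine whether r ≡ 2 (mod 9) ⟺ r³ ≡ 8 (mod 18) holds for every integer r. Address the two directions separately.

(→) This fails: take r = 11. Then 11 ≡ 2 (mod 9), but 11³ = 1331 ≡ 17 (mod 18), not 8.

(←) This fails: take r = 8. Then 8³ = 512 ≡ 8 (mod 18), yet 8 ≡ 8 (mod 9), not 2.

(⇒) fails and (⇐) fails.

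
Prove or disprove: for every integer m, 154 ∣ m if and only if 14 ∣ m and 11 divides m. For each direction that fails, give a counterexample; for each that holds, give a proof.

(⇒) If 154 ∣ m, write m = 154q. Since 154 = 11·14, m = 14·(11q), so 14 ∣ m; and since 154 = 14·11, m = 11·(14q), so 11 ∣ m.

(⇐) Suppose 14 ∣ m and 11 ∣ m. Any common multiple of 14 and 11 is a multiple of their lcm; here gcd(14, 11) = 1, so lcm(14, 11) = 14·11 = 154, so 154 ∣ m.

Both implications hold.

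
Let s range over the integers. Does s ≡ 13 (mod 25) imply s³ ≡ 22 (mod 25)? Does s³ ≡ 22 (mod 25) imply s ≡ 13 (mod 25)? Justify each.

Both directions hold.

(⟹) Suppose s ≡ 13 (mod 25). Write s = 25j + 13. Then (25j + 13)³ = 15625j³ + 24375j² + 12675j + 2197 = 25(625j³ + 975j² + 507j + 87) + 22, so s³ ≡ 22 (mod 25).

(⟸) Conversely, suppose s³ ≡ 22 (mod 25). The only residue r in {0, …, 24} with r³ ≡ 22 (mod 25) is r = 13, so s ≡ 13 (mod 25).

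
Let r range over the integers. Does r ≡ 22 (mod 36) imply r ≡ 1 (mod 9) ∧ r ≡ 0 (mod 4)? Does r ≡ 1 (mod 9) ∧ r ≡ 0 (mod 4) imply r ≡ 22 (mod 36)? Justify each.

Both directions fail.

Forward direction. This fails: r = 22 gives 22 ≡ 22 (mod 36) but 22 ≡ 4 (mod 9), so the conjunction on the right does not hold.

Converse. This fails: r = 28 satisfies both congruences on the right (28 ≡ 1 mod 9 and 28 ≡ 0 mod 4) yet 28 ≡ 28 (mod 36), not 22.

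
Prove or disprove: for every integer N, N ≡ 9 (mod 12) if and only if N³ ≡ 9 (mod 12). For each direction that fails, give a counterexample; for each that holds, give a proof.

Equivalent; both directions hold.

(→) Suppose N ≡ 9 (mod 12). Write N = 12j + 9. Then (12j + 9)³ = 1728j³ + 3888j² + 2916j + 729 = 12(144j³ + 324j² + 243j + 60) + 9, so N³ ≡ 9 (mod 12).

(←) For the converse, argue contrapositively. If N ≢ 9 (mod 12), then N is congruent to one of 0, 1, 2, 3, 4, 5, 6, 7, 8, 10, 11 modulo 12, and these give N³ ≡ 0, 1, 8, 3, 4, 5, 0, 7, 8, 4, 11 respectively — never 9.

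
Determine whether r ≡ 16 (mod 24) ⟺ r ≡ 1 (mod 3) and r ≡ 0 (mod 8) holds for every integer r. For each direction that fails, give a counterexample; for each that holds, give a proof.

(⇒) Suppose r ≡ 16 (mod 24); write r = 24j + 16. Since 3 ∣ 24, reducing mod 3 gives r ≡ 16 ≡ 1 (mod 3); since 8 ∣ 24, reducing mod 8 gives r ≡ 16 ≡ 0 (mod 8).

(⇐) Conversely, if r ≡ 1 (mod 3) and r ≡ 0 (mod 8), then by the Chinese remainder theorem r ≡ 16 (mod 24). This is exactly r ≡ 16 (mod 24).

Both implications hold.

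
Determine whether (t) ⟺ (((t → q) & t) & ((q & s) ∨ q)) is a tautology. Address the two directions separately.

(→) This fails. Under s = F, q = F, t = T, the left side is true but the right side is false.

(←) Assume the antecedent. If s is true, the antecedent forces (s = T, q = T, t = T), and t holds there. If s is false, the antecedent forces (s = F, q = T, t = T), and t holds there. Either way t holds.

Only the reverse direction holds.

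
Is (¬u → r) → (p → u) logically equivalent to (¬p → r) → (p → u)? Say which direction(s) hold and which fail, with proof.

Not equivalent: only (⇐) holds.

[⇒] This fails. Under p = T, u = F, r = F, the left side is true but the right side is false.

[⇐] Assume the antecedent. If p is true, the antecedent forces (p = T, u = T, r = F) or (p = T, u = T, r = T), and (¬u → r) → (p → u) holds there. If p is false, (¬u → r) → (p → u) reduces to true regardless of the other variables. Either way (¬u → r) → (p → u) holds.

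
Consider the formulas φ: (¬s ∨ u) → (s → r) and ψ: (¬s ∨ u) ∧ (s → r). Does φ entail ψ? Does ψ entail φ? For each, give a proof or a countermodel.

Only the reverse direction holds.

(→) This fails. Under r = F, s = T, u = F, the left side is true but the right side is false.

(←) Assume the antecedent. If r is true, (¬s ∨ u) → (s → r) reduces to true regardless of the other variables. If r is false, the antecedent forces (r = F, s = F, u = F) or (r = F, s = F, u = T), and (¬s ∨ u) → (s → r) holds there. Either way (¬s ∨ u) → (s → r) holds.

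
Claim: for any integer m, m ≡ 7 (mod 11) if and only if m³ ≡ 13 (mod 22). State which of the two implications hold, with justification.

[⇒] This fails: take m = 18. Then 18 ≡ 7 (mod 11), but 18³ = 5832 ≡ 2 (mod 22), not 13.

[⇐] Conversely, the residues r modulo 22 with r³ ≡ 13 (mod 22) are exactly {7}, and each is ≡ 7 (mod 11).

(⇒) fails; (⇐) holds.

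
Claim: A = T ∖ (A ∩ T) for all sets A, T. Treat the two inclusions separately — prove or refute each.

(⊆) fails and (⊇) fails.

(⊆) This inclusion fails. Take A = {1}, T = ∅; then 1 ∈ A but 1 ∉ T ∖ (A ∩ T).

(⊇) This inclusion fails. Take A = ∅, T = {1}; then 1 ∈ T ∖ (A ∩ T) but 1 ∉ A.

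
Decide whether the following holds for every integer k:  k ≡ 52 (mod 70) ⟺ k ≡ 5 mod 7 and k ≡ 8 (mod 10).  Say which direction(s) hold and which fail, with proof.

Neither implication holds.

(⇒) This fails: k = 52 gives 52 ≡ 52 (mod 70) but 52 ≡ 3 (mod 7), so the conjunction on the right does not hold.

(⇐) This fails: k = 68 satisfies both congruences on the right (68 ≡ 5 mod 7 and 68 ≡ 8 mod 10) yet 68 ≡ 68 (mod 70), not 52.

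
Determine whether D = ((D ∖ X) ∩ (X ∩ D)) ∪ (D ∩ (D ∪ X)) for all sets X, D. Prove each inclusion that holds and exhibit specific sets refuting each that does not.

(⟸) Let x ∈ ((D ∖ X) ∩ (X ∩ D)) ∪ (D ∩ (D ∪ X)). Then either x ∈ D and x ∉ X; or x ∈ X ∩ D. In each case x ∈ D, so ((D ∖ X) ∩ (X ∩ D)) ∪ (D ∩ (D ∪ X)) ⊆ D.

(⟹) Let x ∈ D. Then either x ∈ D and x ∉ X; or x ∈ X ∩ D. In each case x ∈ ((D ∖ X) ∩ (X ∩ D)) ∪ (D ∩ (D ∪ X)), so D ⊆ ((D ∖ X) ∩ (X ∩ D)) ∪ (D ∩ (D ∪ X)).

Both inclusions hold; the sets are equal.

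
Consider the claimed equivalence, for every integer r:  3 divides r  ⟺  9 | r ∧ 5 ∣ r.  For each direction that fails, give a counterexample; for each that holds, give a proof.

(→) This fails: take r = 3. Certainly 3 ∣ 3, but 9 ∤ 3.

(←) Suppose 9 ∣ r and 5 ∣ r. Any common multiple of 9 and 5 is a multiple of their lcm; here gcd(9, 5) = 1, so lcm(9, 5) = 9·5 = 45, so 45 ∣ r. Since 3 ∣ 45, it follows that 3 ∣ r.

The forward direction fails; the converse holds.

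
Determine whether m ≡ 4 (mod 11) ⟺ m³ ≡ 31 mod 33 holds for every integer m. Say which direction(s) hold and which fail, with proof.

Only the reverse direction holds.

(⇒) This fails: take m = 15. Then 15 ≡ 4 (mod 11), but 15³ = 3375 ≡ 9 (mod 33), not 31.

(⇐) Conversely, the residues r modulo 33 with r³ ≡ 31 (mod 33) are exactly {4}, and each is ≡ 4 (mod 11).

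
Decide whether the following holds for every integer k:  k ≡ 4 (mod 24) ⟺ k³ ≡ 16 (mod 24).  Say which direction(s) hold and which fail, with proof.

Not equivalent: only (⇒) holds.

(→) Suppose k ≡ 4 (mod 24). Write k = 24j + 4. Then (24j + 4)³ = 13824j³ + 6912j² + 1152j + 64 = 24(576j³ + 288j² + 48j + 2) + 16, so k³ ≡ 16 (mod 24).

(←) This fails: take k = 10. Then 10³ = 1000 ≡ 16 (mod 24), yet 10 ≡ 10 (mod 24), not 4.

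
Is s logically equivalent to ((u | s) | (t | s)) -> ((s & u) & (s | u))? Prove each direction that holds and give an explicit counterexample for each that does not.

Both directions fail.

(⇒) This fails. Under t = F, s = T, u = F, the left side is true but the right side is false.

(⇐) This fails. Under t = F, s = F, u = F, the left side is false but the right side is true.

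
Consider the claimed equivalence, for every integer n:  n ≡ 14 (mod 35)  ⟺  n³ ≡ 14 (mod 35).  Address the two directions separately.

(⇒) Suppose n ≡ 14 (mod 35). Write n = 35j + 14. Then (35j + 14)³ = 42875j³ + 51450j² + 20580j + 2744 = 35(1225j³ + 1470j² + 588j + 78) + 14, so n³ ≡ 14 (mod 35).

(⇐) Conversely, suppose n³ ≡ 14 (mod 35). The only residue r in {0, …, 34} with r³ ≡ 14 (mod 35) is r = 14, so n ≡ 14 (mod 35).

The biconditional holds.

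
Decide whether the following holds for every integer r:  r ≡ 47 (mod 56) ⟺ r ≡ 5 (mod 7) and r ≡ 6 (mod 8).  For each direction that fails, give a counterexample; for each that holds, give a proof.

Forward direction. This fails: r = 47 gives 47 ≡ 47 (mod 56) but 47 ≡ 7 (mod 8), so the conjunction on the right does not hold.

Converse. This fails: r = 54 satisfies both congruences on the right (54 ≡ 5 mod 7 and 54 ≡ 6 mod 8) yet 54 ≡ 54 (mod 56), not 47.

(⇒) fails and (⇐) fails.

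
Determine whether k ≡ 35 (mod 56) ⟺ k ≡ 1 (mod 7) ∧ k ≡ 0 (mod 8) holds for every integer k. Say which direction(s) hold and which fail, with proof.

Forward direction. This fails: k = 35 gives 35 ≡ 35 (mod 56) but 35 ≡ 0 (mod 7), so the conjunction on the right does not hold.

Converse. This fails: k = 8 satisfies both congruences on the right (8 ≡ 1 mod 7 and 8 ≡ 0 mod 8) yet 8 ≡ 8 (mod 56), not 35.

Neither direction holds.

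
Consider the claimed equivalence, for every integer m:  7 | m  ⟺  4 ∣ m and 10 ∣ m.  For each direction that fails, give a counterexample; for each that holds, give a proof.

Neither implication holds.

(⇒) This fails: take m = 7. Certainly 7 ∣ 7, but 4 ∤ 7.

(⇐) This fails: take m = 20. Both 4 ∣ 20 and 10 ∣ 20, yet 20 is not a multiple of 7 (since 20 = 2·7 + 6), so 7 ∤ 20.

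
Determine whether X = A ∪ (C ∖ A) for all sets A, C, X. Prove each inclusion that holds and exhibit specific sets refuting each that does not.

Both inclusions fail.

(⊆) This inclusion fails. Take A = ∅, C = ∅, X = {1}; then 1 ∈ X but 1 ∉ A ∪ (C ∖ A).

(⊇) This inclusion fails. Take A = {1}, C = ∅, X = ∅; then 1 ∈ A ∪ (C ∖ A) but 1 ∉ X.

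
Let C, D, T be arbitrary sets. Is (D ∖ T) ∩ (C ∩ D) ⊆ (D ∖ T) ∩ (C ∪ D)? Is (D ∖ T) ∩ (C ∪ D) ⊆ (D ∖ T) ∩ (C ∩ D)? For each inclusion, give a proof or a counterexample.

(⊇) This inclusion fails. Take C = ∅, D = {1}, T = ∅; then 1 ∈ (D ∖ T) ∩ (C ∪ D) but 1 ∉ (D ∖ T) ∩ (C ∩ D).

(⊆) Let x ∈ (D ∖ T) ∩ (C ∩ D). Then x ∈ C ∩ D and x ∉ T, from which x ∈ (D ∖ T) ∩ (C ∪ D).

The sets are not equal: only the forward inclusion holds.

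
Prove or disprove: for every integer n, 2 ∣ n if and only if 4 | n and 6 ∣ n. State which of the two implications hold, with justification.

Not equivalent: only (⇐) holds.

(→) This fails: take n = 2. Certainly 2 ∣ 2, but 4 ∤ 2.

(←) Suppose 4 ∣ n and 6 ∣ n. Any common multiple of 4 and 6 is a multiple of their lcm; here lcm(4, 6) = 4·6/gcd(4, 6) = 24/2 = 12, so 12 ∣ n. Since 2 ∣ 12, it follows that 2 ∣ n.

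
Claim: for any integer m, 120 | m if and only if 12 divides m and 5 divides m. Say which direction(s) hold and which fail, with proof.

(⇒) If 120 ∣ m, write m = 120q. Since 120 = 10·12, m = 12·(10q), so 12 ∣ m; and since 120 = 24·5, m = 5·(24q), so 5 ∣ m.

(⇐) This fails: take m = 60. Both 12 ∣ 60 and 5 ∣ 60, yet 60 is not a multiple of 120 (since 60 = 0·120 + 60), so 120 ∤ 60.

(⇒) holds; (⇐) fails.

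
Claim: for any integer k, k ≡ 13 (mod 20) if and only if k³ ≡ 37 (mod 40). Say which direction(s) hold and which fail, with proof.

Not equivalent: only (⇐) holds.

(⇒) This fails: take k = 33. Then 33 ≡ 13 (mod 20), but 33³ = 35937 ≡ 17 (mod 40), not 37.

(⇐) Conversely, the residues r modulo 40 with r³ ≡ 37 (mod 40) are exactly {13}, and each is ≡ 13 (mod 20).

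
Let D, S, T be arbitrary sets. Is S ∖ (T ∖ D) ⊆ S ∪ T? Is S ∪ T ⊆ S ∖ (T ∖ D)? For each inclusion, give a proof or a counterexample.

(⊆) holds; (⊇) fails.

(⊆) Let x ∈ S ∖ (T ∖ D). Then either x ∈ S and x ∉ D, T; or x ∈ D ∩ S and x ∉ T; or x ∈ D ∩ S ∩ T. In each case x ∈ S ∪ T, so S ∖ (T ∖ D) ⊆ S ∪ T.

(⊇) This inclusion fails. Take D = ∅, S = ∅, T = {1}; then 1 ∈ S ∪ T but 1 ∉ S ∖ (T ∖ D).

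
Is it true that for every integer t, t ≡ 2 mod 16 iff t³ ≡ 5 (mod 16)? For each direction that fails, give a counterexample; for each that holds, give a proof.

Both directions fail.

(⇒) This fails: take t = 2. Then 2 ≡ 2 (mod 16), but 2³ = 8 ≡ 8 (mod 16), not 5.

(⇐) This fails: take t = 13. Then 13³ = 2197 ≡ 5 (mod 16), yet 13 ≡ 13 (mod 16), not 2.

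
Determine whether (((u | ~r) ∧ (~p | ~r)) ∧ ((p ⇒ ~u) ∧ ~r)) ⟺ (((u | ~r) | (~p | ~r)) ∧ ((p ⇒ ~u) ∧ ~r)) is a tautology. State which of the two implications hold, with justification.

Forward direction. Assume the antecedent. If p is true, the antecedent forces (p = T, r = F, u = F), and the consequent holds there. If p is false, the antecedent forces (p = F, r = F, u = F) or (p = F, r = F, u = T), and the consequent holds there. Either way the consequent holds.

Converse. Assume the antecedent. If p is true, the antecedent forces (p = T, r = F, u = F), and the consequent holds there. If p is false, the antecedent forces (p = F, r = F, u = F) or (p = F, r = F, u = T), and the consequent holds there. Either way the consequent holds.

Both directions hold.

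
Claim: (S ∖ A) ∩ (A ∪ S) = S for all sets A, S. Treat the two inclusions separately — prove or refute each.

(⊆) holds; (⊇) fails.

Forward inclusion. Let x ∈ (S ∖ A) ∩ (A ∪ S). Then x ∈ S and x ∉ A, from which x ∈ S.

Reverse inclusion. This inclusion fails. Take A = {1}, S = {1}; then 1 ∈ S but 1 ∉ (S ∖ A) ∩ (A ∪ S).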